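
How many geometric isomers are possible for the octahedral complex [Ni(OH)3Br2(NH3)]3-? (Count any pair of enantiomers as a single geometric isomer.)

An octahedron has six vertices in three trans pairs; every non-trans pair is cis.
Working through the distinct placements yields 3 geometric isomers: OH mer, Br trans; OH mer, Br cis; OH fac, Br cis.

3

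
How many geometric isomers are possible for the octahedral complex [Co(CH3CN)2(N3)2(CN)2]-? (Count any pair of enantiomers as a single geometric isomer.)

The six octahedral sites form three mutually perpendicular trans pairs.
Systematic placement gives 5 geometric isomers: CH3CN trans, N3 trans, CN trans; CH3CN trans, N3 cis, CN cis; CH3CN cis, N3 trans, CN cis; CH3CN cis, N3 cis, CN cis (chiral); CH3CN cis, N3 cis, CN trans.

5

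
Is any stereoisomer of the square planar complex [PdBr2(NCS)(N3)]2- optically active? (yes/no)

no

A square has two trans pairs of vertices; adjacent vertices are cis.
Systematic placement gives 2 geometric isomers: Br cis; Br trans.
Each arrangement has an internal mirror plane or centre of symmetry, so none is chiral.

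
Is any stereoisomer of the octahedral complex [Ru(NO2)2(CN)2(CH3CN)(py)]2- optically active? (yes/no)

There are 6 geometric isomers: NO2 cis, CN cis (3 arrangements, 2 chiral); NO2 trans, CN cis; NO2 cis, CN trans; NO2 trans, CN trans.
Of these, 2 lack any improper symmetry element and so occur as enantiomeric pairs, giving 6 + 2 = 8 stereoisomers in total.

yes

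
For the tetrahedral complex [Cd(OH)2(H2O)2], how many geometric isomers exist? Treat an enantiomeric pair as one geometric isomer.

1

Only one geometric arrangement is possible.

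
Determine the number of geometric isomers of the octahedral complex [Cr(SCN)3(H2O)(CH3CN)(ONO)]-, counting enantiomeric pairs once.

4

Working through the distinct placements yields 4 geometric isomers: SCN mer (3 arrangements); SCN fac (chiral).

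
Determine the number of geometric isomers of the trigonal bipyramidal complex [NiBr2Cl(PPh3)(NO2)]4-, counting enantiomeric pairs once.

7

A trigonal bipyramid has two axial and three equatorial sites, which are chemically inequivalent.
Placing the ligands in turn and identifying arrangements related by rotation or reflection leaves 7 distinct geometric isomers.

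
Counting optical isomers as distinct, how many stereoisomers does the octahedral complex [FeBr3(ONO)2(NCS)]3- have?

Systematic placement gives 3 geometric isomers: Br mer, ONO trans; Br mer, ONO cis; Br fac, ONO cis.
Each arrangement has an internal mirror plane or centre of symmetry, so none is chiral.

3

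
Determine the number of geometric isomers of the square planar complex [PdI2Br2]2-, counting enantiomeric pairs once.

2

A square has two trans pairs of vertices; adjacent vertices are cis.
Systematic placement gives 2 geometric isomers: I cis; I trans.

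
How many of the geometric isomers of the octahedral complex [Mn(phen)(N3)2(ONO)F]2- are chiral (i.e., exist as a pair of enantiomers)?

Each phen is bidentate and must span two cis positions.
Systematic placement gives 4 geometric isomers: N3 cis (3 arrangements, 2 chiral); N3 trans.
Of these, 2 lack any improper symmetry element and so occur as enantiomeric pairs, giving 4 + 2 = 6 stereoisomers in total.

2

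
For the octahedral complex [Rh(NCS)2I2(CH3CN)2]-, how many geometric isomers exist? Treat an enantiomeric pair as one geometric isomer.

5

An octahedron has six vertices in three trans pairs; every non-trans pair is cis.
Systematic placement gives 5 geometric isomers: NCS trans, I trans, CH3CN trans; NCS cis, I cis, CH3CN trans; NCS trans, I cis, CH3CN cis; NCS cis, I cis, CH3CN cis (chiral); NCS cis, I trans, CH3CN cis.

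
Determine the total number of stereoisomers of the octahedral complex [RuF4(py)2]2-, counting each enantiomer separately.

An octahedron has six vertices in three trans pairs; every non-trans pair is cis.
Working through the distinct placements yields 2 geometric isomers: py trans; py cis.
Each arrangement has an internal mirror plane or centre of symmetry, so none is chiral.

2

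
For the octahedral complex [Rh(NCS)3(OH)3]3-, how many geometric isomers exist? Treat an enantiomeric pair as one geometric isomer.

The six octahedral sites form three mutually perpendicular trans pairs.
Systematic placement gives 2 geometric isomers: NCS mer; NCS fac.

2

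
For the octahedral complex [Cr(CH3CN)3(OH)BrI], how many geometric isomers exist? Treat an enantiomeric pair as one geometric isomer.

The six octahedral sites form three mutually perpendicular trans pairs.
Working through the distinct placements yields 4 geometric isomers: CH3CN mer (3 arrangements); CH3CN fac (chiral).

4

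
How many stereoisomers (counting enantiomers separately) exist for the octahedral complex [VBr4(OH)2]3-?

There are 2 geometric isomers: OH trans; OH cis.
Each arrangement has an internal mirror plane or centre of symmetry, so none is chiral.

2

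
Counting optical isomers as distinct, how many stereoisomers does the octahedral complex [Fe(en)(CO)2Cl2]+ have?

4

In an octahedral complex each vertex has one trans partner and four cis neighbours.
Each en is bidentate and must span two cis positions.
Systematic placement gives 3 geometric isomers: CO trans, Cl cis; CO cis, Cl cis (chiral); CO cis, Cl trans.
One of these lacks any improper symmetry element and so occurs as an enantiomeric pair, giving 3 + 1 = 4 stereoisomers in total.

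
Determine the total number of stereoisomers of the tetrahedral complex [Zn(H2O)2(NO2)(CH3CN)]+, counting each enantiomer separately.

1

Only one geometric arrangement is possible.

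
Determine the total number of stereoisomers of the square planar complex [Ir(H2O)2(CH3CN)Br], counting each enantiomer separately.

2

In a square planar complex each vertex has one trans partner and two cis neighbours.
There are 2 geometric isomers: H2O cis; H2O trans.
Each arrangement has an internal mirror plane or centre of symmetry, so none is chiral.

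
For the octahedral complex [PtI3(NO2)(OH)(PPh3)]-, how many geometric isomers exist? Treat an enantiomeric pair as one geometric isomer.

4

The six octahedral sites form three mutually perpendicular trans pairs.
There are 4 geometric isomers: I mer (3 arrangements); I fac (chiral).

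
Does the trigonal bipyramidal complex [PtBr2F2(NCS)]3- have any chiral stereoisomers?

yes

Placing the ligands in turn and identifying arrangements related by rotation or reflection leaves 5 distinct geometric isomers.
One of these lacks any improper symmetry element and so occurs as an enantiomeric pair, giving 5 + 1 = 6 stereoisomers in total.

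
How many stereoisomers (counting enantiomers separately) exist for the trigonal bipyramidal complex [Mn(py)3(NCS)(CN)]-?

A trigonal bipyramid has two axial and three equatorial sites, which are chemically inequivalent.
Systematic placement gives 4 geometric isomers: NCS axial, CN axial; NCS equatorial, CN axial; NCS axial, CN equatorial; NCS equatorial, CN equatorial.
Each arrangement has an internal mirror plane or centre of symmetry, so none is chiral.

4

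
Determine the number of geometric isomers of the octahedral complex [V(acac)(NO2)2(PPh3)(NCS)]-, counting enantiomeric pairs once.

Each acac is bidentate and must span two cis positions.
The distinct arrangements are (4 in all): NO2 cis (3 arrangements, 2 chiral); NO2 trans.

4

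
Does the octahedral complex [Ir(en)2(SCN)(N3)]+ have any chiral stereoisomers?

In an octahedral complex each vertex has one trans partner and four cis neighbours.
Each en is bidentate and must span two cis positions.
Systematic placement gives 2 geometric isomers: SCN and N3 mutually trans; SCN and N3 mutually cis (chiral).
One of these lacks any improper symmetry element and so occurs as an enantiomeric pair, giving 2 + 1 = 3 stereoisomers in total.

yes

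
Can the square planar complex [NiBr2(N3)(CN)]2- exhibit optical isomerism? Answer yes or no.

no

A square has two trans pairs of vertices; adjacent vertices are cis.
The distinct arrangements are (2 in all): Br cis; Br trans.
Each arrangement has an internal mirror plane or centre of symmetry, so none is chiral.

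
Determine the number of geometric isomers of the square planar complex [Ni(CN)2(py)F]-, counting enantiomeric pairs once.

2

In a square planar complex each vertex has one trans partner and two cis neighbours.
Working through the distinct placements yields 2 geometric isomers: CN cis; CN trans.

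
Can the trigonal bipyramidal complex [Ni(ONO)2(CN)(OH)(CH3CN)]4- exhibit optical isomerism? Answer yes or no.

yes

In a trigonal bipyramid the two axial positions differ from the three equatorial ones.
Exhaustive case analysis gives 7 geometric isomers.
Of these, 3 lack any improper symmetry element and so occur as enantiomeric pairs, giving 7 + 3 = 10 stereoisomers in total.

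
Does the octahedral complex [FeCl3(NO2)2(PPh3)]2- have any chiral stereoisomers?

no

The six octahedral sites form three mutually perpendicular trans pairs.
There are 3 geometric isomers: Cl mer, NO2 cis; Cl mer, NO2 trans; Cl fac, NO2 cis.
Each arrangement has an internal mirror plane or centre of symmetry, so none is chiral.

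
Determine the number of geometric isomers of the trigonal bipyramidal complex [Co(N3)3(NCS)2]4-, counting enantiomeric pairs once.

3

A trigonal bipyramid has two axial and three equatorial sites, which are chemically inequivalent.
There are 3 geometric isomers: NCS both equatorial; NCS one axial, one equatorial; NCS both axial.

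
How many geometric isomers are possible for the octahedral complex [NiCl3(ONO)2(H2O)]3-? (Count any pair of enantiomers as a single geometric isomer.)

An octahedron has six vertices in three trans pairs; every non-trans pair is cis.
Working through the distinct placements yields 3 geometric isomers: Cl mer, ONO trans; Cl mer, ONO cis; Cl fac, ONO cis.

3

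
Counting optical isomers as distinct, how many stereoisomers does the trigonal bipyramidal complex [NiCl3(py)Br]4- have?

4

In a trigonal bipyramid the two axial positions differ from the three equatorial ones.
Systematic placement gives 4 geometric isomers: py equatorial, Br axial; py axial, Br axial; py equatorial, Br equatorial; py axial, Br equatorial.
Each arrangement has an internal mirror plane or centre of symmetry, so none is chiral.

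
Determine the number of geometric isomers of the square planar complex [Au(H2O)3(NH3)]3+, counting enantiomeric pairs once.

A square has two trans pairs of vertices; adjacent vertices are cis.
Only one geometric arrangement is possible.

1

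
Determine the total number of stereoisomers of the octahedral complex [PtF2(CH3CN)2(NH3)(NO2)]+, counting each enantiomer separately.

In an octahedral complex each vertex has one trans partner and four cis neighbours.
Working through the distinct placements yields 6 geometric isomers: F trans, CH3CN trans; F cis, CH3CN trans; F cis, CH3CN cis (3 arrangements, 2 chiral); F trans, CH3CN cis.
Of these, 2 lack any improper symmetry element and so occur as enantiomeric pairs, giving 6 + 2 = 8 stereoisomers in total.

8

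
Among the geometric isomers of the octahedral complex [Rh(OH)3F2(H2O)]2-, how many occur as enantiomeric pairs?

Systematic placement gives 3 geometric isomers: OH mer, F trans; OH mer, F cis; OH fac, F cis.
Each arrangement has an internal mirror plane or centre of symmetry, so none is chiral.

0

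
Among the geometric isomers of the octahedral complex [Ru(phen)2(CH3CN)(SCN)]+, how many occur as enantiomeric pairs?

Each phen is bidentate and must span two cis positions.
There are 2 geometric isomers: CH3CN and SCN mutually trans; CH3CN and SCN mutually cis (chiral).
One of these lacks any improper symmetry element and so occurs as an enantiomeric pair, giving 2 + 1 = 3 stereoisomers in total.

1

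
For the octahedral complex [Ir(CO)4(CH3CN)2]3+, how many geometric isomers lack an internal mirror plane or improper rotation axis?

An octahedron has six vertices in three trans pairs; every non-trans pair is cis.
The distinct arrangements are (2 in all): CH3CN trans; CH3CN cis.
Each arrangement has an internal mirror plane or centre of symmetry, so none is chiral.

0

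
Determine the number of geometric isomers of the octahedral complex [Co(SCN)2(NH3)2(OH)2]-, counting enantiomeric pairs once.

Systematic placement gives 5 geometric isomers: SCN trans, NH3 trans, OH trans; SCN cis, NH3 trans, OH cis; SCN trans, NH3 cis, OH cis; SCN cis, NH3 cis, OH cis (chiral); SCN cis, NH3 cis, OH trans.

5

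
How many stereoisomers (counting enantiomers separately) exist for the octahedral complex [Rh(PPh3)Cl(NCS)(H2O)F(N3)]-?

30

Exhaustive case analysis gives 15 geometric isomers.
Of these, 15 lack any improper symmetry element and so occur as enantiomeric pairs, giving 15 + 15 = 30 stereoisomers in total.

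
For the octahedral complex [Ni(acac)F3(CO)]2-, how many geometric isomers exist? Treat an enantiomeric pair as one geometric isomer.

2

An octahedron has six vertices in three trans pairs; every non-trans pair is cis.
Each acac is bidentate and must span two cis positions.
Working through the distinct placements yields 2 geometric isomers: F fac; F mer.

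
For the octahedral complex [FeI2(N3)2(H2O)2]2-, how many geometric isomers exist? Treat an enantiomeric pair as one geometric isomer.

Working through the distinct placements yields 5 geometric isomers: I trans, N3 trans, H2O trans; I cis, N3 cis, H2O trans; I cis, N3 trans, H2O cis; I cis, N3 cis, H2O cis (chiral); I trans, N3 cis, H2O cis.

5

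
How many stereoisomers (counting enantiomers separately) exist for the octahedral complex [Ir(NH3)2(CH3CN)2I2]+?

In an octahedral complex each vertex has one trans partner and four cis neighbours.
There are 5 geometric isomers: NH3 trans, CH3CN trans, I trans; NH3 cis, CH3CN trans, I cis; NH3 trans, CH3CN cis, I cis; NH3 cis, CH3CN cis, I cis (chiral); NH3 cis, CH3CN cis, I trans.
One of these lacks any improper symmetry element and so occurs as an enantiomeric pair, giving 5 + 1 = 6 stereoisomers in total.

6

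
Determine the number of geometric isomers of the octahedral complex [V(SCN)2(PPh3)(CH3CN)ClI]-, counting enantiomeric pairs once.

In an octahedral complex each vertex has one trans partner and four cis neighbours.
Placing the ligands in turn and identifying arrangements related by rotation or reflection leaves 9 distinct geometric isomers.

9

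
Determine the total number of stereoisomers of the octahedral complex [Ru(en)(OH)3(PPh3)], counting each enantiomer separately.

2

Each en is bidentate and must span two cis positions.
Working through the distinct placements yields 2 geometric isomers: OH mer; OH fac.
Each arrangement has an internal mirror plane or centre of symmetry, so none is chiral.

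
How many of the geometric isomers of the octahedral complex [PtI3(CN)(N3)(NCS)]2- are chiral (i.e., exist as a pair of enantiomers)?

An octahedron has six vertices in three trans pairs; every non-trans pair is cis.
There are 4 geometric isomers: I mer (3 arrangements); I fac (chiral).
One of these lacks any improper symmetry element and so occurs as an enantiomeric pair, giving 4 + 1 = 5 stereoisomers in total.

1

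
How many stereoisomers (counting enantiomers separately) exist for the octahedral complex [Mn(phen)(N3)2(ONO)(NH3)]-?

6

In an octahedral complex each vertex has one trans partner and four cis neighbours.
Each phen is bidentate and must span two cis positions.
There are 4 geometric isomers: N3 trans; N3 cis (3 arrangements, 2 chiral).
Of these, 2 lack any improper symmetry element and so occur as enantiomeric pairs, giving 4 + 2 = 6 stereoisomers in total.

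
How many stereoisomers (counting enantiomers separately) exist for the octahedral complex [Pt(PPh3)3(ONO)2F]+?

3

Systematic placement gives 3 geometric isomers: PPh3 mer, ONO cis; PPh3 mer, ONO trans; PPh3 fac, ONO cis.
Each arrangement has an internal mirror plane or centre of symmetry, so none is chiral.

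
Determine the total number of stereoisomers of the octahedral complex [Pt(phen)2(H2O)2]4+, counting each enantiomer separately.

In an octahedral complex each vertex has one trans partner and four cis neighbours.
Each phen is bidentate and must span two cis positions.
Working through the distinct placements yields 2 geometric isomers: H2O trans; H2O cis (chiral).
One of these lacks any improper symmetry element and so occurs as an enantiomeric pair, giving 2 + 1 = 3 stereoisomers in total.

3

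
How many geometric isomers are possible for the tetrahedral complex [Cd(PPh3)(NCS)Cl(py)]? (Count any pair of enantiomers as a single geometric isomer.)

All four vertices of a tetrahedron are equivalent and mutually adjacent, so cis/trans isomerism cannot arise.
Only one geometric arrangement is possible; it has no improper symmetry element, so it exists as a pair of enantiomers (2 stereoisomers).

1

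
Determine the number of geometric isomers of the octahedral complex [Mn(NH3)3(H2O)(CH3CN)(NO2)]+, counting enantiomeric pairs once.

4

In an octahedral complex each vertex has one trans partner and four cis neighbours.
There are 4 geometric isomers: NH3 mer (3 arrangements); NH3 fac (chiral).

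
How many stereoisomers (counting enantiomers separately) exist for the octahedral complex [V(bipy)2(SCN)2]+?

3

An octahedron has six vertices in three trans pairs; every non-trans pair is cis.
Each bipy is bidentate and must span two cis positions.
Working through the distinct placements yields 2 geometric isomers: SCN trans; SCN cis (chiral).
One of these lacks any improper symmetry element and so occurs as an enantiomeric pair, giving 2 + 1 = 3 stereoisomers in total.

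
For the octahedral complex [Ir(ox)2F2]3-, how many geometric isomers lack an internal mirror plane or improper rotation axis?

Each ox is bidentate and must span two cis positions.
There are 2 geometric isomers: F trans; F cis (chiral).
One of these lacks any improper symmetry element and so occurs as an enantiomeric pair, giving 2 + 1 = 3 stereoisomers in total.

1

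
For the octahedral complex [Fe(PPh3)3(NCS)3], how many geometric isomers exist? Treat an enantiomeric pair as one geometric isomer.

Systematic placement gives 2 geometric isomers: PPh3 mer; PPh3 fac.

2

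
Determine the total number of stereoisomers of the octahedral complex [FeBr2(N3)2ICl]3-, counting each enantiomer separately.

8

The six octahedral sites form three mutually perpendicular trans pairs.
There are 6 geometric isomers: Br trans, N3 trans; Br trans, N3 cis; Br cis, N3 trans; Br cis, N3 cis (3 arrangements, 2 chiral).
Of these, 2 lack any improper symmetry element and so occur as enantiomeric pairs, giving 6 + 2 = 8 stereoisomers in total.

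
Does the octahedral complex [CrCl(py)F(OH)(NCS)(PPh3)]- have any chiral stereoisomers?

Placing the ligands in turn and identifying arrangements related by rotation or reflection leaves 15 distinct geometric isomers.
Of these, 15 lack any improper symmetry element and so occur as enantiomeric pairs, giving 15 + 15 = 30 stereoisomers in total.

yes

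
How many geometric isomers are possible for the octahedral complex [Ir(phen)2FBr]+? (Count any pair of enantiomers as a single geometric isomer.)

The six octahedral sites form three mutually perpendicular trans pairs.
Each phen is bidentate and must span two cis positions.
Systematic placement gives 2 geometric isomers: F and Br mutually trans; F and Br mutually cis (chiral).

2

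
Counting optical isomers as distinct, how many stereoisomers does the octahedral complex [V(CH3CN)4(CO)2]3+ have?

2

There are 2 geometric isomers: CO trans; CO cis.
Each arrangement has an internal mirror plane or centre of symmetry, so none is chiral.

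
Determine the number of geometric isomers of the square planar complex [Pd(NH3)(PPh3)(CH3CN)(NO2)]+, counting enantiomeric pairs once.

In a square planar complex each vertex has one trans partner and two cis neighbours.
Working through the distinct placements yields 3 geometric isomers: (CH3CN/NO2 trans, NH3/PPh3 trans); (CH3CN/PPh3 trans, NH3/NO2 trans); (CH3CN/NH3 trans, NO2/PPh3 trans).

3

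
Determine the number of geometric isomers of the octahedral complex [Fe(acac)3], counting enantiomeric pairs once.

1

An octahedron has six vertices in three trans pairs; every non-trans pair is cis.
Each acac is bidentate and must span two cis positions.
Only one geometric arrangement is possible; it has no improper symmetry element, so it exists as a pair of enantiomers (2 stereoisomers).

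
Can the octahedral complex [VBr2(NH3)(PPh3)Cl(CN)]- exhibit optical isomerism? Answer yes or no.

Exhaustive case analysis gives 9 geometric isomers.
Of these, 6 lack any improper symmetry element and so occur as enantiomeric pairs, giving 9 + 6 = 15 stereoisomers in total.

yes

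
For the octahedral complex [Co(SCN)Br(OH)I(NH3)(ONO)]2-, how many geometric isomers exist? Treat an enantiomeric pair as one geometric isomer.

In an octahedral complex each vertex has one trans partner and four cis neighbours.
Systematic enumeration (placing each ligand type in turn and discarding arrangements equivalent by rotation or reflection) gives 15 geometric isomers.

15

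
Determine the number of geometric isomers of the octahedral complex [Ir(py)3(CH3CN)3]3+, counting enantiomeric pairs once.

2

The six octahedral sites form three mutually perpendicular trans pairs.
The distinct arrangements are (2 in all): py mer; py fac.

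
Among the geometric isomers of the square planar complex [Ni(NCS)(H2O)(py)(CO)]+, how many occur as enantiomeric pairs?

0

A square has two trans pairs of vertices; adjacent vertices are cis.
Working through the distinct placements yields 3 geometric isomers: (CO/NCS trans, H2O/py trans); (CO/py trans, H2O/NCS trans); (CO/H2O trans, NCS/py trans).
Each arrangement has an internal mirror plane or centre of symmetry, so none is chiral.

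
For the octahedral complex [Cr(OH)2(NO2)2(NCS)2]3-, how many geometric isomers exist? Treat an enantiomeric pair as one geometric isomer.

5

Systematic placement gives 5 geometric isomers: OH trans, NO2 trans, NCS trans; OH cis, NO2 cis, NCS trans; OH trans, NO2 cis, NCS cis; OH cis, NO2 cis, NCS cis (chiral); OH cis, NO2 trans, NCS cis.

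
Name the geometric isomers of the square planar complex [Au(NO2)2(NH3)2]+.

In a square planar complex each vertex has one trans partner and two cis neighbours.
Working through the distinct placements yields 2 geometric isomers: NO2 cis; NO2 trans.

cis and trans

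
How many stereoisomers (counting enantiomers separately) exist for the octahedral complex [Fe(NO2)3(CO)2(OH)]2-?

3

An octahedron has six vertices in three trans pairs; every non-trans pair is cis.
The distinct arrangements are (3 in all): NO2 mer, CO trans; NO2 fac, CO cis; NO2 mer, CO cis.
Each arrangement has an internal mirror plane or centre of symmetry, so none is chiral.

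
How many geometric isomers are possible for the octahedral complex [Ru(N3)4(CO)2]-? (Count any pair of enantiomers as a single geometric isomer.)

2

Systematic placement gives 2 geometric isomers: CO trans; CO cis.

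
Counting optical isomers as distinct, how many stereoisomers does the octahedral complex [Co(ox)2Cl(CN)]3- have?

The six octahedral sites form three mutually perpendicular trans pairs.
Each ox is bidentate and must span two cis positions.
Systematic placement gives 2 geometric isomers: Cl and CN mutually trans; Cl and CN mutually cis (chiral).
One of these lacks any improper symmetry element and so occurs as an enantiomeric pair, giving 2 + 1 = 3 stereoisomers in total.

3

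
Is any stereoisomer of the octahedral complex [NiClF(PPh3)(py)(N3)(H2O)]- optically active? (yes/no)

In an octahedral complex each vertex has one trans partner and four cis neighbours.
Placing the ligands in turn and identifying arrangements related by rotation or reflection leaves 15 distinct geometric isomers.
Of these, 15 lack any improper symmetry element and so occur as enantiomeric pairs, giving 15 + 15 = 30 stereoisomers in total.

yes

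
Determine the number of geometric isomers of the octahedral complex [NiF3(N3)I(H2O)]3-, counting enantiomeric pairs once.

4

An octahedron has six vertices in three trans pairs; every non-trans pair is cis.
There are 4 geometric isomers: F mer (3 arrangements); F fac (chiral).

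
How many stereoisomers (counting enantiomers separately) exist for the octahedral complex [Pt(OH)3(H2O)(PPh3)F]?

5

An octahedron has six vertices in three trans pairs; every non-trans pair is cis.
Working through the distinct placements yields 4 geometric isomers: OH mer (3 arrangements); OH fac (chiral).
One of these lacks any improper symmetry element and so occurs as an enantiomeric pair, giving 4 + 1 = 5 stereoisomers in total.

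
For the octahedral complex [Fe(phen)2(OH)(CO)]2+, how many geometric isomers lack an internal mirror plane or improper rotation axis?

An octahedron has six vertices in three trans pairs; every non-trans pair is cis.
Each phen is bidentate and must span two cis positions.
Working through the distinct placements yields 2 geometric isomers: OH and CO mutually trans; OH and CO mutually cis (chiral).
One of these lacks any improper symmetry element and so occurs as an enantiomeric pair, giving 2 + 1 = 3 stereoisomers in total.

1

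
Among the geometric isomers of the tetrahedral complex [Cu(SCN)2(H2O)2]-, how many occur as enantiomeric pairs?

In a tetrahedral complex all four positions are equivalent and every pair of ligands is adjacent — there is no cis/trans distinction.
Only one geometric arrangement is possible.

0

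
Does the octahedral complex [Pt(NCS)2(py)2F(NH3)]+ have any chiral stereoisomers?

yes

There are 6 geometric isomers: NCS cis, py trans; NCS cis, py cis (3 arrangements, 2 chiral); NCS trans, py trans; NCS trans, py cis.
Of these, 2 lack any improper symmetry element and so occur as enantiomeric pairs, giving 6 + 2 = 8 stereoisomers in total.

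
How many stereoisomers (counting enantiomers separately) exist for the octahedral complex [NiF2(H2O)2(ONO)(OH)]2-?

8

Systematic placement gives 6 geometric isomers: F trans, H2O trans; F trans, H2O cis; F cis, H2O cis (3 arrangements, 2 chiral); F cis, H2O trans.
Of these, 2 lack any improper symmetry element and so occur as enantiomeric pairs, giving 6 + 2 = 8 stereoisomers in total.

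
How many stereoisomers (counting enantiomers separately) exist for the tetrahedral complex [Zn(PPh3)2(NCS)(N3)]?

1

All four vertices of a tetrahedron are equivalent and mutually adjacent, so cis/trans isomerism cannot arise.
Only one geometric arrangement is possible.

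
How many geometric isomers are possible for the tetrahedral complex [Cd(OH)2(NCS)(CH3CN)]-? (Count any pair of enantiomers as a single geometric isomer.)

1

Only one geometric arrangement is possible.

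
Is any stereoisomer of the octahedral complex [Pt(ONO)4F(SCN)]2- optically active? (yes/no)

no

In an octahedral complex each vertex has one trans partner and four cis neighbours.
The distinct arrangements are (2 in all): F and SCN mutually cis; F and SCN mutually trans.
Each arrangement has an internal mirror plane or centre of symmetry, so none is chiral.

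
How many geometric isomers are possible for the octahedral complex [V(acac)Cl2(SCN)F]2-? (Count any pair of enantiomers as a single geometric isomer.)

4

Each acac is bidentate and must span two cis positions.
Systematic placement gives 4 geometric isomers: Cl trans; Cl cis (3 arrangements, 2 chiral).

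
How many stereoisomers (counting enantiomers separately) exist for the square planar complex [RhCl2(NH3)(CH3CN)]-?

2

In a square planar complex each vertex has one trans partner and two cis neighbours.
Systematic placement gives 2 geometric isomers: Cl cis; Cl trans.
Each arrangement has an internal mirror plane or centre of symmetry, so none is chiral.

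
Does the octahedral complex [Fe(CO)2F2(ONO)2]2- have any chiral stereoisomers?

An octahedron has six vertices in three trans pairs; every non-trans pair is cis.
There are 5 geometric isomers: CO trans, F trans, ONO trans; CO trans, F cis, ONO cis; CO cis, F cis, ONO trans; CO cis, F cis, ONO cis (chiral); CO cis, F trans, ONO cis.
One of these lacks any improper symmetry element and so occurs as an enantiomeric pair, giving 5 + 1 = 6 stereoisomers in total.

yes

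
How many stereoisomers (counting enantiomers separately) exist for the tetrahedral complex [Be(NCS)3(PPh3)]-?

Only one geometric arrangement is possible.

1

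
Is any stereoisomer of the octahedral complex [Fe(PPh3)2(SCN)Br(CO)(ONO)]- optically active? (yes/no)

An octahedron has six vertices in three trans pairs; every non-trans pair is cis.
Systematic enumeration (placing each ligand type in turn and discarding arrangements equivalent by rotation or reflection) gives 9 geometric isomers.
Of these, 6 lack any improper symmetry element and so occur as enantiomeric pairs, giving 9 + 6 = 15 stereoisomers in total.

yes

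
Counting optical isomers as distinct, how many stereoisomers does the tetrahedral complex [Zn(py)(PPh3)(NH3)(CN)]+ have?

2

In a tetrahedral complex all four positions are equivalent and every pair of ligands is adjacent — there is no cis/trans distinction.
Only one geometric arrangement is possible; it has no improper symmetry element, so it exists as a pair of enantiomers (2 stereoisomers).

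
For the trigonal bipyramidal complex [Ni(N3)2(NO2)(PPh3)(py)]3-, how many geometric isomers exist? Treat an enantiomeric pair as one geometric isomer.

7

Systematic enumeration (placing each ligand type in turn and discarding arrangements equivalent by rotation or reflection) gives 7 geometric isomers.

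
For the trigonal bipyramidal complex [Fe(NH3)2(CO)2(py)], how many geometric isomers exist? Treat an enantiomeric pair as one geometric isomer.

In a trigonal bipyramid the two axial positions differ from the three equatorial ones.
Placing the ligands in turn and identifying arrangements related by rotation or reflection leaves 5 distinct geometric isomers.

5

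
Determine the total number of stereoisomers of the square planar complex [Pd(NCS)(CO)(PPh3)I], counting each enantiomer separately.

In a square planar complex each vertex has one trans partner and two cis neighbours.
The distinct arrangements are (3 in all): (CO/NCS trans, I/PPh3 trans); (CO/PPh3 trans, I/NCS trans); (CO/I trans, NCS/PPh3 trans).
Each arrangement has an internal mirror plane or centre of symmetry, so none is chiral.

3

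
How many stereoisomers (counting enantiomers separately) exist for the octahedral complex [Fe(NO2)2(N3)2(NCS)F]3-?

The six octahedral sites form three mutually perpendicular trans pairs.
The distinct arrangements are (6 in all): NO2 trans, N3 cis; NO2 cis, N3 cis (3 arrangements, 2 chiral); NO2 trans, N3 trans; NO2 cis, N3 trans.
Of these, 2 lack any improper symmetry element and so occur as enantiomeric pairs, giving 6 + 2 = 8 stereoisomers in total.

8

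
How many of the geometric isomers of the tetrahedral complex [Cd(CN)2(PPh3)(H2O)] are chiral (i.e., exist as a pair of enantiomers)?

Only one geometric arrangement is possible.

0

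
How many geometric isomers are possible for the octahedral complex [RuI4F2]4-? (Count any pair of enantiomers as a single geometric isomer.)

The distinct arrangements are (2 in all): F trans; F cis.

2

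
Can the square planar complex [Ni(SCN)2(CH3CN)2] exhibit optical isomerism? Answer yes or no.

no

Working through the distinct placements yields 2 geometric isomers: SCN cis; SCN trans.
Each arrangement has an internal mirror plane or centre of symmetry, so none is chiral.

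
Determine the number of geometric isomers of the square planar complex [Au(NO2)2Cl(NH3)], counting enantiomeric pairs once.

The distinct arrangements are (2 in all): NO2 cis; NO2 trans.

2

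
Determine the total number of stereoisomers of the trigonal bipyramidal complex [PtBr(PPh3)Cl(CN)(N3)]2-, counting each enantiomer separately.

A trigonal bipyramid has two axial and three equatorial sites, which are chemically inequivalent.
Placing the ligands in turn and identifying arrangements related by rotation or reflection leaves 10 distinct geometric isomers.
Of these, 10 lack any improper symmetry element and so occur as enantiomeric pairs, giving 10 + 10 = 20 stereoisomers in total.

20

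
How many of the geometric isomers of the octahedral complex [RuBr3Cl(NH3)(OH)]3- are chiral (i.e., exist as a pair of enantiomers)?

Systematic placement gives 4 geometric isomers: Br mer (3 arrangements); Br fac (chiral).
One of these lacks any improper symmetry element and so occurs as an enantiomeric pair, giving 4 + 1 = 5 stereoisomers in total.

1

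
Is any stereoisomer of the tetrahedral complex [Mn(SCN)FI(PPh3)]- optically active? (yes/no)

yes

All four vertices of a tetrahedron are equivalent and mutually adjacent, so cis/trans isomerism cannot arise.
Only one geometric arrangement is possible; it has no improper symmetry element, so it exists as a pair of enantiomers (2 stereoisomers).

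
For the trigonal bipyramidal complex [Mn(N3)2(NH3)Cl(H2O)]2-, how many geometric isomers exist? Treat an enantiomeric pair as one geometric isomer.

7

Systematic enumeration (placing each ligand type in turn and discarding arrangements equivalent by rotation or reflection) gives 7 geometric isomers.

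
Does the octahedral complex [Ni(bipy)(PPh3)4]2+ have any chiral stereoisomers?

no

In an octahedral complex each vertex has one trans partner and four cis neighbours.
Each bipy is bidentate and must span two cis positions.
Only one geometric arrangement is possible.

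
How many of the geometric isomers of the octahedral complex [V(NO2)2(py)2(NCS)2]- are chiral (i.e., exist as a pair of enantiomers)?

The six octahedral sites form three mutually perpendicular trans pairs.
Working through the distinct placements yields 5 geometric isomers: NO2 trans, py trans, NCS trans; NO2 cis, py cis, NCS trans; NO2 cis, py trans, NCS cis; NO2 cis, py cis, NCS cis (chiral); NO2 trans, py cis, NCS cis.
One of these lacks any improper symmetry element and so occurs as an enantiomeric pair, giving 5 + 1 = 6 stereoisomers in total.

1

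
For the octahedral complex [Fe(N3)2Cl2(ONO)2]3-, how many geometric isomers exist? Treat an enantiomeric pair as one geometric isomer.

5

The distinct arrangements are (5 in all): N3 trans, Cl trans, ONO trans; N3 cis, Cl trans, ONO cis; N3 cis, Cl cis, ONO trans; N3 cis, Cl cis, ONO cis (chiral); N3 trans, Cl cis, ONO cis.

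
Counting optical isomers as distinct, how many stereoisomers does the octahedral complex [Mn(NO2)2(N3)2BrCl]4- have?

8

The six octahedral sites form three mutually perpendicular trans pairs.
Systematic placement gives 6 geometric isomers: NO2 trans, N3 trans; NO2 cis, N3 cis (3 arrangements, 2 chiral); NO2 trans, N3 cis; NO2 cis, N3 trans.
Of these, 2 lack any improper symmetry element and so occur as enantiomeric pairs, giving 6 + 2 = 8 stereoisomers in total.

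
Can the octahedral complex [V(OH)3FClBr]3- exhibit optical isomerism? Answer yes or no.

yes

In an octahedral complex each vertex has one trans partner and four cis neighbours.
There are 4 geometric isomers: OH mer (3 arrangements); OH fac (chiral).
One of these lacks any improper symmetry element and so occurs as an enantiomeric pair, giving 4 + 1 = 5 stereoisomers in total.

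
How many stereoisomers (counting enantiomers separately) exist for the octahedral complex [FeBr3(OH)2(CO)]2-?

An octahedron has six vertices in three trans pairs; every non-trans pair is cis.
Systematic placement gives 3 geometric isomers: Br mer, OH trans; Br mer, OH cis; Br fac, OH cis.
Each arrangement has an internal mirror plane or centre of symmetry, so none is chiral.

3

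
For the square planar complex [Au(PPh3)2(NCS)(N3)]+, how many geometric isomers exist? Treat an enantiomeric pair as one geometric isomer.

There are 2 geometric isomers: PPh3 cis; PPh3 trans.

2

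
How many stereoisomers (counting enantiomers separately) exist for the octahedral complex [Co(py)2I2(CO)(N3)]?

The six octahedral sites form three mutually perpendicular trans pairs.
Systematic placement gives 6 geometric isomers: py trans, I cis; py cis, I cis (3 arrangements, 2 chiral); py trans, I trans; py cis, I trans.
Of these, 2 lack any improper symmetry element and so occur as enantiomeric pairs, giving 6 + 2 = 8 stereoisomers in total.

8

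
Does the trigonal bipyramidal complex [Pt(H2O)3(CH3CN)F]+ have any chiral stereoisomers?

In a trigonal bipyramid the two axial positions differ from the three equatorial ones.
The distinct arrangements are (4 in all): CH3CN axial, F axial; CH3CN axial, F equatorial; CH3CN equatorial, F axial; CH3CN equatorial, F equatorial.
Each arrangement has an internal mirror plane or centre of symmetry, so none is chiral.

no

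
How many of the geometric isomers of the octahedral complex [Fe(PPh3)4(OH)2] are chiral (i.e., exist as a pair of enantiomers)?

0

Working through the distinct placements yields 2 geometric isomers: OH trans; OH cis.
Each arrangement has an internal mirror plane or centre of symmetry, so none is chiral.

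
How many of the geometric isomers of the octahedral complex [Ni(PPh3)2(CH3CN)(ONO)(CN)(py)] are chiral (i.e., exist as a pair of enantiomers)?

The six octahedral sites form three mutually perpendicular trans pairs.
Placing the ligands in turn and identifying arrangements related by rotation or reflection leaves 9 distinct geometric isomers.
Of these, 6 lack any improper symmetry element and so occur as enantiomeric pairs, giving 9 + 6 = 15 stereoisomers in total.

6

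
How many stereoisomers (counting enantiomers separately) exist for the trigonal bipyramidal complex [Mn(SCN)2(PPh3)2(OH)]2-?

6

In a trigonal bipyramid the two axial positions differ from the three equatorial ones.
Placing the ligands in turn and identifying arrangements related by rotation or reflection leaves 5 distinct geometric isomers.
One of these lacks any improper symmetry element and so occurs as an enantiomeric pair, giving 5 + 1 = 6 stereoisomers in total.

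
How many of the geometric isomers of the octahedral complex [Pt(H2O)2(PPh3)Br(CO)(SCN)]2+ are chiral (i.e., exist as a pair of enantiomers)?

6

In an octahedral complex each vertex has one trans partner and four cis neighbours.
Exhaustive case analysis gives 9 geometric isomers.
Of these, 6 lack any improper symmetry element and so occur as enantiomeric pairs, giving 9 + 6 = 15 stereoisomers in total.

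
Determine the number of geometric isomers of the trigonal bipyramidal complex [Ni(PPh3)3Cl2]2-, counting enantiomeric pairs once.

Systematic placement gives 3 geometric isomers: Cl both axial; Cl one axial, one equatorial; Cl both equatorial.

3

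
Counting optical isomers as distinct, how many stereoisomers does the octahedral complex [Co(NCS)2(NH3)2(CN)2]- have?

In an octahedral complex each vertex has one trans partner and four cis neighbours.
Working through the distinct placements yields 5 geometric isomers: NCS trans, NH3 trans, CN trans; NCS cis, NH3 cis, CN trans; NCS cis, NH3 trans, CN cis; NCS cis, NH3 cis, CN cis (chiral); NCS trans, NH3 cis, CN cis.
One of these lacks any improper symmetry element and so occurs as an enantiomeric pair, giving 5 + 1 = 6 stereoisomers in total.

6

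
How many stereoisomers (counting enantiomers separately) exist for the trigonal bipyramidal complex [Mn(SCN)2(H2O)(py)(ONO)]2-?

A trigonal bipyramid has two axial and three equatorial sites, which are chemically inequivalent.
Systematic enumeration (placing each ligand type in turn and discarding arrangements equivalent by rotation or reflection) gives 7 geometric isomers.
Of these, 3 lack any improper symmetry element and so occur as enantiomeric pairs, giving 7 + 3 = 10 stereoisomers in total.

10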